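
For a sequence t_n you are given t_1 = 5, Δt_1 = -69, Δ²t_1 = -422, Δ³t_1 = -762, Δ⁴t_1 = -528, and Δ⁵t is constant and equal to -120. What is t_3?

Build the table forward from the leading diagonal:
D5: -120, -120, -120
D4: -528, -648, -768
D3: -762, -1290, -1938
D2: -422, -1184, -2474
D1: -69, -491, -1675
t: 5, -64, -555

-555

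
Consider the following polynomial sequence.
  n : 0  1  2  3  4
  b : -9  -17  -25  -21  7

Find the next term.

71

Δ: -8 , -8 , 4 , 28
Δ²: 0 , 12 , 24
Δ³: 12 , 12
Third differences constant at 12.
24 + 12 = 36;  28 + 36 = 64;  7 + 64 = 71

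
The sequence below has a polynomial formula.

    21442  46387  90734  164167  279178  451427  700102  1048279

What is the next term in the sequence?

1523282

D1: 24945 , 44347 , 73433 , 115011 , 172249 , 248675 , 348177
D2: 19402 , 29086 , 41578 , 57238 , 76426 , 99502
D3: 9684 , 12492 , 15660 , 19188 , 23076
D4: 2808 , 3168 , 3528 , 3888
D5: 360 , 360 , 360
Constant fifth difference = 360, so extend:
3888 + 360 = 4248;  23076 + 4248 = 27324;  99502 + 27324 = 126826;  348177 + 126826 = 475003;  1048279 + 475003 = 1523282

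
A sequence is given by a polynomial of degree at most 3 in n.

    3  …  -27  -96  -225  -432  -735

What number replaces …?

Using the last 5 terms:
-69, -129, -207, -303
-60, -78, -96
-18, -18
Constant third difference = -18.
Extend backward: -60 + 18 = -42;  -69 + 42 = -27;  -27 + 27 = 0

0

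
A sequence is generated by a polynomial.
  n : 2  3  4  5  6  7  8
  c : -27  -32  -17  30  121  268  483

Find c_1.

-14

D1: -5  15  47  91  147  215
D2: 20  32  44  56  68
D3: 12  12  12  12
The third differences are constant at 12.
Work back: 20 − 12 = 8;  -5 − 8 = -13;  -27 + 13 = -14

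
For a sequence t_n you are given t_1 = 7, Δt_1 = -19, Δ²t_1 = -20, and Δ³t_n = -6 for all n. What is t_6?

-348

Build the table forward from the leading diagonal:
D3: -6, -6, -6, -6, -6, -6
D2: -20, -26, -32, -38, -44, -50
D1: -19, -39, -65, -97, -135, -179
t: 7, -12, -51, -116, -213, -348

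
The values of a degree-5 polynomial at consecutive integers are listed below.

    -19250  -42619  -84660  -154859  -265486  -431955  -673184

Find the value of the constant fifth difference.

-360

D1: -23369, -42041, -70199, -110627, -166469, -241229
D2: -18672, -28158, -40428, -55842, -74760
D3: -9486, -12270, -15414, -18918
D4: -2784, -3144, -3504
D5: -360, -360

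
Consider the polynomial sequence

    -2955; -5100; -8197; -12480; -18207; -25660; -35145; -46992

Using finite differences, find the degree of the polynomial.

D1: -2145, -3097, -4283, -5727, -7453, -9485, -11847
D2: -952, -1186, -1444, -1726, -2032, -2362
D3: -234, -258, -282, -306, -330
D4: -24, -24, -24, -24
The fourth differences are constant, so the polynomial has degree 4.

4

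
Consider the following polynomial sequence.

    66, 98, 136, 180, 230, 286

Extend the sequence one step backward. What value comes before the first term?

40

32  38  44  50  56
6  6  6  6
The second differences are constant at 6.
Work back: 32 − 6 = 26;  66 − 26 = 40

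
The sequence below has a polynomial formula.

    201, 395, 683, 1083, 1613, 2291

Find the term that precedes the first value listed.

83

D1: 194, 288, 400, 530, 678
D2: 94, 112, 130, 148
D3: 18, 18, 18
The third differences are constant at 18.
Work back: 94 − 18 = 76;  194 − 76 = 118;  201 − 118 = 83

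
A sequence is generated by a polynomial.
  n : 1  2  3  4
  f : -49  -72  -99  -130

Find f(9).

-23, -27, -31
-4, -4
Second differences constant at -4.
-31 − 4 = -35;  -130 − 35 = -165
-35 − 4 = -39;  -165 − 39 = -204
-39 − 4 = -43;  -204 − 43 = -247
-43 − 4 = -47;  -247 − 47 = -294
-47 − 4 = -51;  -294 − 51 = -345

-345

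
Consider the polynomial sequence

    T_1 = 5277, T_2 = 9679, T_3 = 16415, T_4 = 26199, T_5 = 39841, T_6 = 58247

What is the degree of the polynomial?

4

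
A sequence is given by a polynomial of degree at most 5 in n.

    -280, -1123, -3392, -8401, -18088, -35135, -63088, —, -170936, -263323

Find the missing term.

Using the first 7 terms:
D1: -843  -2269  -5009  -9687  -17047  -27953
D2: -1426  -2740  -4678  -7360  -10906
D3: -1314  -1938  -2682  -3546
D4: -624  -744  -864
D5: -120  -120
Constant fifth difference = -120.
Extend forward: -864 − 120 = -984;  -3546 − 984 = -4530;  -10906 − 4530 = -15436;  -27953 − 15436 = -43389;  -63088 − 43389 = -106477

-106477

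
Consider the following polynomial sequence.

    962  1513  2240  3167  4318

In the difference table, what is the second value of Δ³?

24

D1: 551, 727, 927, 1151
D2: 176, 200, 224
D3: 24, 24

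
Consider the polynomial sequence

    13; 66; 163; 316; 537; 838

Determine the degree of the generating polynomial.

First differences: 53, 97, 153, 221, 301
Second differences: 44, 56, 68, 80
Third differences: 12, 12, 12
The third differences are constant, so the polynomial has degree 3.

3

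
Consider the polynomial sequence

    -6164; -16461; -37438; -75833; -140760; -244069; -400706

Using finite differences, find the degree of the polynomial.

-10297, -20977, -38395, -64927, -103309, -156637
-10680, -17418, -26532, -38382, -53328
-6738, -9114, -11850, -14946
-2376, -2736, -3096
-360, -360
The fifth differences are constant, so the polynomial has degree 5.

5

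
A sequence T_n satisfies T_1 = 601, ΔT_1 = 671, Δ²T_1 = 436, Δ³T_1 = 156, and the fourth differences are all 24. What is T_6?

9996

Build the table forward from the leading diagonal:
Fourth differences: 24, 24, 24, 24, 24, 24
Third differences: 156, 180, 204, 228, 252, 276
Second differences: 436, 592, 772, 976, 1204, 1456
First differences: 671, 1107, 1699, 2471, 3447, 4651
T: 601, 1272, 2379, 4078, 6549, 9996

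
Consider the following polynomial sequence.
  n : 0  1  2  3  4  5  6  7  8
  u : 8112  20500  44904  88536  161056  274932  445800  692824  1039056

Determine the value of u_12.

4033344

12388, 24404, 43632, 72520, 113876, 170868, 247024, 346232
12016, 19228, 28888, 41356, 56992, 76156, 99208
7212, 9660, 12468, 15636, 19164, 23052
2448, 2808, 3168, 3528, 3888
360, 360, 360, 360
The fifth differences are constant (360).
3888 + 360 = 4248;  23052 + 4248 = 27300;  99208 + 27300 = 126508;  346232 + 126508 = 472740;  1039056 + 472740 = 1511796
4248 + 360 = 4608;  27300 + 4608 = 31908;  126508 + 31908 = 158416;  472740 + 158416 = 631156;  1511796 + 631156 = 2142952
4608 + 360 = 4968;  31908 + 4968 = 36876;  158416 + 36876 = 195292;  631156 + 195292 = 826448;  2142952 + 826448 = 2969400
4968 + 360 = 5328;  36876 + 5328 = 42204;  195292 + 42204 = 237496;  826448 + 237496 = 1063944;  2969400 + 1063944 = 4033344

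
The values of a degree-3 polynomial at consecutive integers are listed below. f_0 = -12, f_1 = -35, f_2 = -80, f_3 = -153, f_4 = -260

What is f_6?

Δ: -23  -45  -73  -107
Δ²: -22  -28  -34
Δ³: -6  -6
The third differences are constant (-6).
-34 − 6 = -40;  -107 − 40 = -147;  -260 − 147 = -407
-40 − 6 = -46;  -147 − 46 = -193;  -407 − 193 = -600

-600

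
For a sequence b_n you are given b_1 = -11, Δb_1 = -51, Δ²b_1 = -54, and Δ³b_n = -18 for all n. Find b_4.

-344

Build the table forward from the leading diagonal:
Δ³: -18, -18, -18, -18
Δ²: -54, -72, -90, -108
Δ: -51, -105, -177, -267
b: -11, -62, -167, -344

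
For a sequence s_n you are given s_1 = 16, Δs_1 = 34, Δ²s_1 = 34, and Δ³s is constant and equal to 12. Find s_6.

Build the table forward from the leading diagonal:
Δ³: 12  12  12  12  12  12
Δ²: 34  46  58  70  82  94
Δ: 34  68  114  172  242  324
s: 16  50  118  232  404  646

646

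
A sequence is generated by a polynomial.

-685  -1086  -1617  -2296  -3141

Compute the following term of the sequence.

First differences: -401, -531, -679, -845
Second differences: -130, -148, -166
Third differences: -18, -18
The third differences are constant (-18).
-166 − 18 = -184;  -845 − 184 = -1029;  -3141 − 1029 = -4170

-4170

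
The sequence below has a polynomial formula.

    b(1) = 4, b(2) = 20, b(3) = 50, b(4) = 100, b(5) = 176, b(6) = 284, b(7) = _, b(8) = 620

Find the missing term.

430

Using the first 6 terms:
Δ: 16, 30, 50, 76, 108
Δ²: 14, 20, 26, 32
Δ³: 6, 6, 6
Constant third difference = 6.
Extend forward: 32 + 6 = 38;  108 + 38 = 146;  284 + 146 = 430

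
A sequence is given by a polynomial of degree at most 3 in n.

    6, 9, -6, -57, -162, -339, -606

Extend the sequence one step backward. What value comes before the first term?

D1: 3, -15, -51, -105, -177, -267
D2: -18, -36, -54, -72, -90
D3: -18, -18, -18, -18
The third differences are constant at -18.
Work back: -18 + 18 = 0;  3 + 0 = 3;  6 − 3 = 3

3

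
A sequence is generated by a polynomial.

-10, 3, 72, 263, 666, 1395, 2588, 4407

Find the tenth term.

10691

13 , 69 , 191 , 403 , 729 , 1193 , 1819
56 , 122 , 212 , 326 , 464 , 626
66 , 90 , 114 , 138 , 162
24 , 24 , 24 , 24
Fourth differences constant at 24.
162 + 24 = 186;  626 + 186 = 812;  1819 + 812 = 2631;  4407 + 2631 = 7038
186 + 24 = 210;  812 + 210 = 1022;  2631 + 1022 = 3653;  7038 + 3653 = 10691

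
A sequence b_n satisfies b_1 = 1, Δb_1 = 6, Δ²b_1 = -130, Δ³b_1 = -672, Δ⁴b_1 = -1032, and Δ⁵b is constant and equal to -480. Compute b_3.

Build the table forward from the leading diagonal:
Δ⁵: -480, -480, -480
Δ⁴: -1032, -1512, -1992
Δ³: -672, -1704, -3216
Δ²: -130, -802, -2506
Δ: 6, -124, -926
b: 1, 7, -117

-117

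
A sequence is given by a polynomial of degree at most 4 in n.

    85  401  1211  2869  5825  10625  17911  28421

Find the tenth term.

62545

First differences: 316  810  1658  2956  4800  7286  10510
Second differences: 494  848  1298  1844  2486  3224
Third differences: 354  450  546  642  738
Fourth differences: 96  96  96  96
Constant fourth difference = 96, so extend:
738 + 96 = 834;  3224 + 834 = 4058;  10510 + 4058 = 14568;  28421 + 14568 = 42989
834 + 96 = 930;  4058 + 930 = 4988;  14568 + 4988 = 19556;  42989 + 19556 = 62545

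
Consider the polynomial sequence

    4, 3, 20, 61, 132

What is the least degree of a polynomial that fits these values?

-1, 17, 41, 71
18, 24, 30
6, 6
The third differences are constant, so the polynomial has degree 3.

3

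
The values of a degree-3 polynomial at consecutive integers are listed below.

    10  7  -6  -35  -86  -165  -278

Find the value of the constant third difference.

-6

Δ: -3, -13, -29, -51, -79, -113
Δ²: -10, -16, -22, -28, -34
Δ³: -6, -6, -6, -6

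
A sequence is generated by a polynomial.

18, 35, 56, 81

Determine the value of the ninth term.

266

Δ: 17, 21, 25
Δ²: 4, 4
Second differences constant at 4.
25 + 4 = 29;  81 + 29 = 110
29 + 4 = 33;  110 + 33 = 143
33 + 4 = 37;  143 + 37 = 180
37 + 4 = 41;  180 + 41 = 221
41 + 4 = 45;  221 + 45 = 266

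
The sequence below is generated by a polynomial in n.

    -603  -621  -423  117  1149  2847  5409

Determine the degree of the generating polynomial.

4

First differences: -18, 198, 540, 1032, 1698, 2562
Second differences: 216, 342, 492, 666, 864
Third differences: 126, 150, 174, 198
Fourth differences: 24, 24, 24
The fourth differences are constant, so the polynomial has degree 4.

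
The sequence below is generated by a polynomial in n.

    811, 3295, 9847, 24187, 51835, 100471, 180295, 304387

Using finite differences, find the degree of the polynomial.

5

D1: 2484, 6552, 14340, 27648, 48636, 79824, 124092
D2: 4068, 7788, 13308, 20988, 31188, 44268
D3: 3720, 5520, 7680, 10200, 13080
D4: 1800, 2160, 2520, 2880
D5: 360, 360, 360
The fifth differences are constant, so the polynomial has degree 5.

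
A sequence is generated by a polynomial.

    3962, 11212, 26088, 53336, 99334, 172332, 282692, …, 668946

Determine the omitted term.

Using the first 7 terms:
Δ: 7250  14876  27248  45998  72998  110360
Δ²: 7626  12372  18750  27000  37362
Δ³: 4746  6378  8250  10362
Δ⁴: 1632  1872  2112
Δ⁵: 240  240
Constant fifth difference = 240.
Extend forward: 2112 + 240 = 2352;  10362 + 2352 = 12714;  37362 + 12714 = 50076;  110360 + 50076 = 160436;  282692 + 160436 = 443128

443128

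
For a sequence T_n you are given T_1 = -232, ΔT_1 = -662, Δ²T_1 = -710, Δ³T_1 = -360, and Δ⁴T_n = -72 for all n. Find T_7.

-23134

Build the table forward from the leading diagonal:
Δ⁴: -72  -72  -72  -72  -72  -72  -72
Δ³: -360  -432  -504  -576  -648  -720  -792
Δ²: -710  -1070  -1502  -2006  -2582  -3230  -3950
Δ: -662  -1372  -2442  -3944  -5950  -8532  -11762
T: -232  -894  -2266  -4708  -8652  -14602  -23134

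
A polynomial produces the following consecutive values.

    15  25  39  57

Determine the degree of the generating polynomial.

2

Δ: 10, 14, 18
Δ²: 4, 4
The second differences are constant, so the polynomial has degree 2.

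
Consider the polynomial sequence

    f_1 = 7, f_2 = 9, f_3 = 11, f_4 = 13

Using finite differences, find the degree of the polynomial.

1

First differences: 2, 2, 2
The first differences are constant, so the polynomial has degree 1.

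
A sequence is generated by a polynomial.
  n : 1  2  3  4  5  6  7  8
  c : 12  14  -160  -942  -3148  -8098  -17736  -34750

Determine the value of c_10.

2  -174  -782  -2206  -4950  -9638  -17014
-176  -608  -1424  -2744  -4688  -7376
-432  -816  -1320  -1944  -2688
-384  -504  -624  -744
-120  -120  -120
Fifth differences constant at -120.
-744 − 120 = -864;  -2688 − 864 = -3552;  -7376 − 3552 = -10928;  -17014 − 10928 = -27942;  -34750 − 27942 = -62692
-864 − 120 = -984;  -3552 − 984 = -4536;  -10928 − 4536 = -15464;  -27942 − 15464 = -43406;  -62692 − 43406 = -106098

-106098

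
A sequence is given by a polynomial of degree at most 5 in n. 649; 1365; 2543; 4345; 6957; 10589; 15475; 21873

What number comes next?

Δ: 716  1178  1802  2612  3632  4886  6398
Δ²: 462  624  810  1020  1254  1512
Δ³: 162  186  210  234  258
Δ⁴: 24  24  24  24
Constant fourth difference = 24, so extend:
258 + 24 = 282;  1512 + 282 = 1794;  6398 + 1794 = 8192;  21873 + 8192 = 30065

30065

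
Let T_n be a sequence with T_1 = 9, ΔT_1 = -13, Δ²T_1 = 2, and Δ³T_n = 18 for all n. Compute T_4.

-6

Build the table forward from the leading diagonal:
Third differences: 18, 18, 18, 18
Second differences: 2, 20, 38, 56
First differences: -13, -11, 9, 47
T: 9, -4, -15, -6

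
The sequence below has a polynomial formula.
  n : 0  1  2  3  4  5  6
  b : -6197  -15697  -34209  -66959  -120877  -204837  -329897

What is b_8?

-9500, -18512, -32750, -53918, -83960, -125060
-9012, -14238, -21168, -30042, -41100
-5226, -6930, -8874, -11058
-1704, -1944, -2184
-240, -240
The fifth differences are constant (-240).
-2184 − 240 = -2424;  -11058 − 2424 = -13482;  -41100 − 13482 = -54582;  -125060 − 54582 = -179642;  -329897 − 179642 = -509539
-2424 − 240 = -2664;  -13482 − 2664 = -16146;  -54582 − 16146 = -70728;  -179642 − 70728 = -250370;  -509539 − 250370 = -759909

-759909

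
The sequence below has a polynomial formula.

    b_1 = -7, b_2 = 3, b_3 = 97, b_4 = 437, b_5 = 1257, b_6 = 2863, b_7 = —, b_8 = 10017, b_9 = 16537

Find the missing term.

5633

Using the first 6 terms:
10  94  340  820  1606
84  246  480  786
162  234  306
72  72
Constant fourth difference = 72.
Extend forward: 306 + 72 = 378;  786 + 378 = 1164;  1606 + 1164 = 2770;  2863 + 2770 = 5633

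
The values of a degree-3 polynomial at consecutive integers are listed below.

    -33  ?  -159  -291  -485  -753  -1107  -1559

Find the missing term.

-77

Using the last 6 terms:
First differences: -132  -194  -268  -354  -452
Second differences: -62  -74  -86  -98
Third differences: -12  -12  -12
Constant third difference = -12.
Extend backward: -62 + 12 = -50;  -132 + 50 = -82;  -159 + 82 = -77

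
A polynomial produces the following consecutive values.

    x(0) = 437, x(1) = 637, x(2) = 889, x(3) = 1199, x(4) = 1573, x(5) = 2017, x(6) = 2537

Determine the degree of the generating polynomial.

3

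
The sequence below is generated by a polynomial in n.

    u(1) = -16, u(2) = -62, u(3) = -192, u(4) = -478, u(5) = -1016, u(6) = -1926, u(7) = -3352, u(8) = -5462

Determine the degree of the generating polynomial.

4

-46, -130, -286, -538, -910, -1426, -2110
-84, -156, -252, -372, -516, -684
-72, -96, -120, -144, -168
-24, -24, -24, -24
The fourth differences are constant, so the polynomial has degree 4.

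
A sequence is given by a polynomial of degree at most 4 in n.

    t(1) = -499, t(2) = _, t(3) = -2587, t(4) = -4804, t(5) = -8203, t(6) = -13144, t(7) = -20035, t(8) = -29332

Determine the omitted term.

-1240

Using the last 6 terms:
-2217  -3399  -4941  -6891  -9297
-1182  -1542  -1950  -2406
-360  -408  -456
-48  -48
Constant fourth difference = -48.
Extend backward: -360 + 48 = -312;  -1182 + 312 = -870;  -2217 + 870 = -1347;  -2587 + 1347 = -1240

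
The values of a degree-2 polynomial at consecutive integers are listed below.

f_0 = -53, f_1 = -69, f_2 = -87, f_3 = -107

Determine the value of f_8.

Δ: -16  -18  -20
Δ²: -2  -2
The second differences are constant (-2).
-20 − 2 = -22;  -107 − 22 = -129
-22 − 2 = -24;  -129 − 24 = -153
-24 − 2 = -26;  -153 − 26 = -179
-26 − 2 = -28;  -179 − 28 = -207
-28 − 2 = -30;  -207 − 30 = -237

-237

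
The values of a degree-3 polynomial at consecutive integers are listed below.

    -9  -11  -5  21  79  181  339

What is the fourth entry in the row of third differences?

12

D1: -2, 6, 26, 58, 102, 158
D2: 8, 20, 32, 44, 56
D3: 12, 12, 12, 12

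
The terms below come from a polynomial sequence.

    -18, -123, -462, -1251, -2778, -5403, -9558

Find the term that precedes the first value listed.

First differences: -105, -339, -789, -1527, -2625, -4155
Second differences: -234, -450, -738, -1098, -1530
Third differences: -216, -288, -360, -432
Fourth differences: -72, -72, -72
The fourth differences are constant at -72.
Work back: -216 + 72 = -144;  -234 + 144 = -90;  -105 + 90 = -15;  -18 + 15 = -3

-3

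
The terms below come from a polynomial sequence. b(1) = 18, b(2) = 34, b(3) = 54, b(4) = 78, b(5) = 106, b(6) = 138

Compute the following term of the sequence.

D1: 16, 20, 24, 28, 32
D2: 4, 4, 4, 4
Second differences constant at 4.
32 + 4 = 36;  138 + 36 = 174

174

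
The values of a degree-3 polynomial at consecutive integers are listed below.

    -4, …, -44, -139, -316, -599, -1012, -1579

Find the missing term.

Using the last 6 terms:
First differences: -95  -177  -283  -413  -567
Second differences: -82  -106  -130  -154
Third differences: -24  -24  -24
Constant third difference = -24.
Extend backward: -82 + 24 = -58;  -95 + 58 = -37;  -44 + 37 = -7

-7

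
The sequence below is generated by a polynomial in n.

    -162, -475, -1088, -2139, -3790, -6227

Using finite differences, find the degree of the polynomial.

4

Δ: -313, -613, -1051, -1651, -2437
Δ²: -300, -438, -600, -786
Δ³: -138, -162, -186
Δ⁴: -24, -24
The fourth differences are constant, so the polynomial has degree 4.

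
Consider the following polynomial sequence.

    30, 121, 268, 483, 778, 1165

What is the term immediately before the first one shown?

-17

91, 147, 215, 295, 387
56, 68, 80, 92
12, 12, 12
The third differences are constant at 12.
Work back: 56 − 12 = 44;  91 − 44 = 47;  30 − 47 = -17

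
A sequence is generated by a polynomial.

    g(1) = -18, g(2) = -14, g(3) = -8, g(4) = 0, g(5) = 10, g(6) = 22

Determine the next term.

36

First differences: 4, 6, 8, 10, 12
Second differences: 2, 2, 2, 2
Second differences constant at 2.
12 + 2 = 14;  22 + 14 = 36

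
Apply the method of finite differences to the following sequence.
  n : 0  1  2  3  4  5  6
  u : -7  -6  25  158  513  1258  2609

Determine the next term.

4830

Δ: 1, 31, 133, 355, 745, 1351
Δ²: 30, 102, 222, 390, 606
Δ³: 72, 120, 168, 216
Δ⁴: 48, 48, 48
Fourth differences constant at 48.
216 + 48 = 264;  606 + 264 = 870;  1351 + 870 = 2221;  2609 + 2221 = 4830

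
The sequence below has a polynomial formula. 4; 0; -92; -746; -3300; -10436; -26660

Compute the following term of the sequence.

-58782

Δ: -4  -92  -654  -2554  -7136  -16224
Δ²: -88  -562  -1900  -4582  -9088
Δ³: -474  -1338  -2682  -4506
Δ⁴: -864  -1344  -1824
Δ⁵: -480  -480
The fifth differences are constant (-480).
-1824 − 480 = -2304;  -4506 − 2304 = -6810;  -9088 − 6810 = -15898;  -16224 − 15898 = -32122;  -26660 − 32122 = -58782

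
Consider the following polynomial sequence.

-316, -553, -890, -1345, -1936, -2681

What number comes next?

First differences: -237, -337, -455, -591, -745
Second differences: -100, -118, -136, -154
Third differences: -18, -18, -18
The third differences are constant (-18).
-154 − 18 = -172;  -745 − 172 = -917;  -2681 − 917 = -3598

-3598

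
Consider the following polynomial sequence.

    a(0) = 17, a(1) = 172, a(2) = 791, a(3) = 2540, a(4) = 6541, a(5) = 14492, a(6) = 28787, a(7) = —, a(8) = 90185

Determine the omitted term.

Using the first 7 terms:
155  619  1749  4001  7951  14295
464  1130  2252  3950  6344
666  1122  1698  2394
456  576  696
120  120
Constant fifth difference = 120.
Extend forward: 696 + 120 = 816;  2394 + 816 = 3210;  6344 + 3210 = 9554;  14295 + 9554 = 23849;  28787 + 23849 = 52636

52636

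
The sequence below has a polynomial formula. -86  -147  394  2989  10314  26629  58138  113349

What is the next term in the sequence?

Δ: -61, 541, 2595, 7325, 16315, 31509, 55211
Δ²: 602, 2054, 4730, 8990, 15194, 23702
Δ³: 1452, 2676, 4260, 6204, 8508
Δ⁴: 1224, 1584, 1944, 2304
Δ⁵: 360, 360, 360
Constant fifth difference = 360, so extend:
2304 + 360 = 2664;  8508 + 2664 = 11172;  23702 + 11172 = 34874;  55211 + 34874 = 90085;  113349 + 90085 = 203434

203434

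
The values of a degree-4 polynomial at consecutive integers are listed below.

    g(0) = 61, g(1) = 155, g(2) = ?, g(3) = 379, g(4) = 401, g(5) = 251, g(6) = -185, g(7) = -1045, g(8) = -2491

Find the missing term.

Using the last 6 terms:
D1: 22, -150, -436, -860, -1446
D2: -172, -286, -424, -586
D3: -114, -138, -162
D4: -24, -24
Constant fourth difference = -24.
Extend backward: -114 + 24 = -90;  -172 + 90 = -82;  22 + 82 = 104;  379 − 104 = 275

275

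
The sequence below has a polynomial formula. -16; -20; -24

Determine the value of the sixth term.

-36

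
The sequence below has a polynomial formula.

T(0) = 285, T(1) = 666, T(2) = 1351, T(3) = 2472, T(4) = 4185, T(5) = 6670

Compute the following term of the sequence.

10131

381, 685, 1121, 1713, 2485
304, 436, 592, 772
132, 156, 180
24, 24
Fourth differences constant at 24.
180 + 24 = 204;  772 + 204 = 976;  2485 + 976 = 3461;  6670 + 3461 = 10131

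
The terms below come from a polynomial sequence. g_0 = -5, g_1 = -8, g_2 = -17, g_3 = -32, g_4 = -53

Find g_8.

D1: -3  -9  -15  -21
D2: -6  -6  -6
Constant second difference = -6, so extend:
-21 − 6 = -27;  -53 − 27 = -80
-27 − 6 = -33;  -80 − 33 = -113
-33 − 6 = -39;  -113 − 39 = -152
-39 − 6 = -45;  -152 − 45 = -197

-197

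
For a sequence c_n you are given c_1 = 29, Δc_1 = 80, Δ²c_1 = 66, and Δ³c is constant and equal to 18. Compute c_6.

1269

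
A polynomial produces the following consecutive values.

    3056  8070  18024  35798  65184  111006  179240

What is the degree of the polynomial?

First differences: 5014, 9954, 17774, 29386, 45822, 68234
Second differences: 4940, 7820, 11612, 16436, 22412
Third differences: 2880, 3792, 4824, 5976
Fourth differences: 912, 1032, 1152
Fifth differences: 120, 120
The fifth differences are constant, so the polynomial has degree 5.

5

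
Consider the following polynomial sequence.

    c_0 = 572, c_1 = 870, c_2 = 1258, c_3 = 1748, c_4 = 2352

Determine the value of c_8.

6148

Δ: 298, 388, 490, 604
Δ²: 90, 102, 114
Δ³: 12, 12
Third differences constant at 12.
114 + 12 = 126;  604 + 126 = 730;  2352 + 730 = 3082
126 + 12 = 138;  730 + 138 = 868;  3082 + 868 = 3950
138 + 12 = 150;  868 + 150 = 1018;  3950 + 1018 = 4968
150 + 12 = 162;  1018 + 162 = 1180;  4968 + 1180 = 6148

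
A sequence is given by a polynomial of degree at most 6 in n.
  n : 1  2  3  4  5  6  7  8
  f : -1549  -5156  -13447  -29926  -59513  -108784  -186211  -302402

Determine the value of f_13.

-2015857

First differences: -3607  -8291  -16479  -29587  -49271  -77427  -116191
Second differences: -4684  -8188  -13108  -19684  -28156  -38764
Third differences: -3504  -4920  -6576  -8472  -10608
Fourth differences: -1416  -1656  -1896  -2136
Fifth differences: -240  -240  -240
The fifth differences are constant (-240).
-2136 − 240 = -2376;  -10608 − 2376 = -12984;  -38764 − 12984 = -51748;  -116191 − 51748 = -167939;  -302402 − 167939 = -470341
-2376 − 240 = -2616;  -12984 − 2616 = -15600;  -51748 − 15600 = -67348;  -167939 − 67348 = -235287;  -470341 − 235287 = -705628
-2616 − 240 = -2856;  -15600 − 2856 = -18456;  -67348 − 18456 = -85804;  -235287 − 85804 = -321091;  -705628 − 321091 = -1026719
-2856 − 240 = -3096;  -18456 − 3096 = -21552;  -85804 − 21552 = -107356;  -321091 − 107356 = -428447;  -1026719 − 428447 = -1455166
-3096 − 240 = -3336;  -21552 − 3336 = -24888;  -107356 − 24888 = -132244;  -428447 − 132244 = -560691;  -1455166 − 560691 = -2015857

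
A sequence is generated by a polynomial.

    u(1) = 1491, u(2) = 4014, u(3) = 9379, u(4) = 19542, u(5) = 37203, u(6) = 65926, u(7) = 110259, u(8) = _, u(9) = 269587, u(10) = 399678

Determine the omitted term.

175854

Using the first 7 terms:
Δ: 2523, 5365, 10163, 17661, 28723, 44333
Δ²: 2842, 4798, 7498, 11062, 15610
Δ³: 1956, 2700, 3564, 4548
Δ⁴: 744, 864, 984
Δ⁵: 120, 120
Constant fifth difference = 120.
Extend forward: 984 + 120 = 1104;  4548 + 1104 = 5652;  15610 + 5652 = 21262;  44333 + 21262 = 65595;  110259 + 65595 = 175854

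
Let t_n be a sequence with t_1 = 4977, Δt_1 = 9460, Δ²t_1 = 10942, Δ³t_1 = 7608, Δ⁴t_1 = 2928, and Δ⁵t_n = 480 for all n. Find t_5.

Build the table forward from the leading diagonal:
D5: 480, 480, 480, 480, 480
D4: 2928, 3408, 3888, 4368, 4848
D3: 7608, 10536, 13944, 17832, 22200
D2: 10942, 18550, 29086, 43030, 60862
D1: 9460, 20402, 38952, 68038, 111068
t: 4977, 14437, 34839, 73791, 141829

141829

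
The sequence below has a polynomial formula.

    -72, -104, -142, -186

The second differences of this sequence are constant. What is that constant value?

-6

D1: -32, -38, -44
D2: -6, -6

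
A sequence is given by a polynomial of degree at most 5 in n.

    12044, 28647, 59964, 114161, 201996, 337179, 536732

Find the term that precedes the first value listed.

4221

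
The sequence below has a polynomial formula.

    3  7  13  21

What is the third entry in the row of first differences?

Δ: 4, 6, 8
Δ²: 2, 2

8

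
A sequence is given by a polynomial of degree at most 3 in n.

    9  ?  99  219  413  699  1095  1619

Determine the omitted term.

35

Using the last 6 terms:
Δ: 120  194  286  396  524
Δ²: 74  92  110  128
Δ³: 18  18  18
Constant third difference = 18.
Extend backward: 74 − 18 = 56;  120 − 56 = 64;  99 − 64 = 35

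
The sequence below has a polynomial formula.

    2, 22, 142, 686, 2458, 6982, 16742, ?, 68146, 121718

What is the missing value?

Using the first 7 terms:
20, 120, 544, 1772, 4524, 9760
100, 424, 1228, 2752, 5236
324, 804, 1524, 2484
480, 720, 960
240, 240
Constant fifth difference = 240.
Extend forward: 960 + 240 = 1200;  2484 + 1200 = 3684;  5236 + 3684 = 8920;  9760 + 8920 = 18680;  16742 + 18680 = 35422

35422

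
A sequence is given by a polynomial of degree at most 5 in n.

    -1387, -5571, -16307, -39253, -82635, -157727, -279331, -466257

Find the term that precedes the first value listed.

First differences: -4184, -10736, -22946, -43382, -75092, -121604, -186926
Second differences: -6552, -12210, -20436, -31710, -46512, -65322
Third differences: -5658, -8226, -11274, -14802, -18810
Fourth differences: -2568, -3048, -3528, -4008
Fifth differences: -480, -480, -480
The fifth differences are constant at -480.
Work back: -2568 + 480 = -2088;  -5658 + 2088 = -3570;  -6552 + 3570 = -2982;  -4184 + 2982 = -1202;  -1387 + 1202 = -185

-185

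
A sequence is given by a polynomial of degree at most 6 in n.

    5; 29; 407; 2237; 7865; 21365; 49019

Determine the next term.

99797

24  378  1830  5628  13500  27654
354  1452  3798  7872  14154
1098  2346  4074  6282
1248  1728  2208
480  480
Constant fifth difference = 480, so extend:
2208 + 480 = 2688;  6282 + 2688 = 8970;  14154 + 8970 = 23124;  27654 + 23124 = 50778;  49019 + 50778 = 99797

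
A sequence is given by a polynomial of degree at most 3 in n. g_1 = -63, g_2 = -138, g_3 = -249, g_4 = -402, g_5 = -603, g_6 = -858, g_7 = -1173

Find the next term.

-1554

-75, -111, -153, -201, -255, -315
-36, -42, -48, -54, -60
-6, -6, -6, -6
Constant third difference = -6, so extend:
-60 − 6 = -66;  -315 − 66 = -381;  -1173 − 381 = -1554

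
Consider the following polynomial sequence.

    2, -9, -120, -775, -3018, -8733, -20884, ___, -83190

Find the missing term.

-43755

Using the first 7 terms:
Δ: -11, -111, -655, -2243, -5715, -12151
Δ²: -100, -544, -1588, -3472, -6436
Δ³: -444, -1044, -1884, -2964
Δ⁴: -600, -840, -1080
Δ⁵: -240, -240
Constant fifth difference = -240.
Extend forward: -1080 − 240 = -1320;  -2964 − 1320 = -4284;  -6436 − 4284 = -10720;  -12151 − 10720 = -22871;  -20884 − 22871 = -43755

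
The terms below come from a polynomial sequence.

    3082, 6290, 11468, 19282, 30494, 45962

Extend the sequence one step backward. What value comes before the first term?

3208, 5178, 7814, 11212, 15468
1970, 2636, 3398, 4256
666, 762, 858
96, 96
The fourth differences are constant at 96.
Work back: 666 − 96 = 570;  1970 − 570 = 1400;  3208 − 1400 = 1808;  3082 − 1808 = 1274

1274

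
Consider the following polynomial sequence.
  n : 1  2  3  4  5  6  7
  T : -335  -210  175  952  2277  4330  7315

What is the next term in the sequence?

11460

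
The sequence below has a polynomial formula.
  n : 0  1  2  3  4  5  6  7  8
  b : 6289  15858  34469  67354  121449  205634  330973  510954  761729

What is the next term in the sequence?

1102354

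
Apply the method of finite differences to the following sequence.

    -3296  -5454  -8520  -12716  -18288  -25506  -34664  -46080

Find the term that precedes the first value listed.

-1848

D1: -2158  -3066  -4196  -5572  -7218  -9158  -11416
D2: -908  -1130  -1376  -1646  -1940  -2258
D3: -222  -246  -270  -294  -318
D4: -24  -24  -24  -24
The fourth differences are constant at -24.
Work back: -222 + 24 = -198;  -908 + 198 = -710;  -2158 + 710 = -1448;  -3296 + 1448 = -1848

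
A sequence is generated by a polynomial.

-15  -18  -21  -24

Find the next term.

D1: -3, -3, -3
Constant first difference = -3, so extend:
-24 − 3 = -27

-27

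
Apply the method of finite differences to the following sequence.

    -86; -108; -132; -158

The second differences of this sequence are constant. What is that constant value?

Δ: -22, -24, -26
Δ²: -2, -2

-2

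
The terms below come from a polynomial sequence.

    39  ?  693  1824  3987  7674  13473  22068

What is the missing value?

Using the last 6 terms:
Δ: 1131  2163  3687  5799  8595
Δ²: 1032  1524  2112  2796
Δ³: 492  588  684
Δ⁴: 96  96
Constant fourth difference = 96.
Extend backward: 492 − 96 = 396;  1032 − 396 = 636;  1131 − 636 = 495;  693 − 495 = 198

198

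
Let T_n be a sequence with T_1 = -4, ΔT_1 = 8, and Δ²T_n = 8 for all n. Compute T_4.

44

Build the table forward from the leading diagonal:
Δ²: 8, 8, 8, 8
Δ: 8, 16, 24, 32
T: -4, 4, 20, 44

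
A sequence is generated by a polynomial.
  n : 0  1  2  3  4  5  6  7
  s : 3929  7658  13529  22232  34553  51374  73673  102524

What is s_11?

308288

Δ: 3729, 5871, 8703, 12321, 16821, 22299, 28851
Δ²: 2142, 2832, 3618, 4500, 5478, 6552
Δ³: 690, 786, 882, 978, 1074
Δ⁴: 96, 96, 96, 96
Fourth differences constant at 96.
1074 + 96 = 1170;  6552 + 1170 = 7722;  28851 + 7722 = 36573;  102524 + 36573 = 139097
1170 + 96 = 1266;  7722 + 1266 = 8988;  36573 + 8988 = 45561;  139097 + 45561 = 184658
1266 + 96 = 1362;  8988 + 1362 = 10350;  45561 + 10350 = 55911;  184658 + 55911 = 240569
1362 + 96 = 1458;  10350 + 1458 = 11808;  55911 + 11808 = 67719;  240569 + 67719 = 308288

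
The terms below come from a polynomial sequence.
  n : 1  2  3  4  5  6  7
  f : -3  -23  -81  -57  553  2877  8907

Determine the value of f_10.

Δ: -20 , -58 , 24 , 610 , 2324 , 6030
Δ²: -38 , 82 , 586 , 1714 , 3706
Δ³: 120 , 504 , 1128 , 1992
Δ⁴: 384 , 624 , 864
Δ⁵: 240 , 240
Fifth differences constant at 240.
864 + 240 = 1104;  1992 + 1104 = 3096;  3706 + 3096 = 6802;  6030 + 6802 = 12832;  8907 + 12832 = 21739
1104 + 240 = 1344;  3096 + 1344 = 4440;  6802 + 4440 = 11242;  12832 + 11242 = 24074;  21739 + 24074 = 45813
1344 + 240 = 1584;  4440 + 1584 = 6024;  11242 + 6024 = 17266;  24074 + 17266 = 41340;  45813 + 41340 = 87153

87153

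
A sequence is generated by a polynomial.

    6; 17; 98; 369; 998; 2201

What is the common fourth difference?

D1: 11, 81, 271, 629, 1203
D2: 70, 190, 358, 574
D3: 120, 168, 216
D4: 48, 48

48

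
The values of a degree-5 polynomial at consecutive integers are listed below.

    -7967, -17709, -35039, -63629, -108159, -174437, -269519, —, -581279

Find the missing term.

Using the first 7 terms:
Δ: -9742  -17330  -28590  -44530  -66278  -95082
Δ²: -7588  -11260  -15940  -21748  -28804
Δ³: -3672  -4680  -5808  -7056
Δ⁴: -1008  -1128  -1248
Δ⁵: -120  -120
Constant fifth difference = -120.
Extend forward: -1248 − 120 = -1368;  -7056 − 1368 = -8424;  -28804 − 8424 = -37228;  -95082 − 37228 = -132310;  -269519 − 132310 = -401829

-401829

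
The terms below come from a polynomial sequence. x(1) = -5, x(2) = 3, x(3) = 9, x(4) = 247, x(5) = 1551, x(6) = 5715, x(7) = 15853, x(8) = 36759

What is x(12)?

402903

Δ: 8, 6, 238, 1304, 4164, 10138, 20906
Δ²: -2, 232, 1066, 2860, 5974, 10768
Δ³: 234, 834, 1794, 3114, 4794
Δ⁴: 600, 960, 1320, 1680
Δ⁵: 360, 360, 360
Constant fifth difference = 360, so extend:
1680 + 360 = 2040;  4794 + 2040 = 6834;  10768 + 6834 = 17602;  20906 + 17602 = 38508;  36759 + 38508 = 75267
2040 + 360 = 2400;  6834 + 2400 = 9234;  17602 + 9234 = 26836;  38508 + 26836 = 65344;  75267 + 65344 = 140611
2400 + 360 = 2760;  9234 + 2760 = 11994;  26836 + 11994 = 38830;  65344 + 38830 = 104174;  140611 + 104174 = 244785
2760 + 360 = 3120;  11994 + 3120 = 15114;  38830 + 15114 = 53944;  104174 + 53944 = 158118;  244785 + 158118 = 402903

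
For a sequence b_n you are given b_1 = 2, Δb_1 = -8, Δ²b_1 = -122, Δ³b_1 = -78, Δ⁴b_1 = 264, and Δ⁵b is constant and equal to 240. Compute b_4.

Build the table forward from the leading diagonal:
Fifth differences: 240, 240, 240, 240
Fourth differences: 264, 504, 744, 984
Third differences: -78, 186, 690, 1434
Second differences: -122, -200, -14, 676
First differences: -8, -130, -330, -344
b: 2, -6, -136, -466

-466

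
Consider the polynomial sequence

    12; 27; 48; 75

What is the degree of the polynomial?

2

Δ: 15, 21, 27
Δ²: 6, 6
The second differences are constant, so the polynomial has degree 2.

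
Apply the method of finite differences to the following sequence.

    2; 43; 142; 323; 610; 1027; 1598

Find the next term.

D1: 41, 99, 181, 287, 417, 571
D2: 58, 82, 106, 130, 154
D3: 24, 24, 24, 24
The third differences are constant (24).
154 + 24 = 178;  571 + 178 = 749;  1598 + 749 = 2347

2347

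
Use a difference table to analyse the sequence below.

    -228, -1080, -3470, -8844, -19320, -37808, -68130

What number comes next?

-115140

-852, -2390, -5374, -10476, -18488, -30322
-1538, -2984, -5102, -8012, -11834
-1446, -2118, -2910, -3822
-672, -792, -912
-120, -120
Constant fifth difference = -120, so extend:
-912 − 120 = -1032;  -3822 − 1032 = -4854;  -11834 − 4854 = -16688;  -30322 − 16688 = -47010;  -68130 − 47010 = -115140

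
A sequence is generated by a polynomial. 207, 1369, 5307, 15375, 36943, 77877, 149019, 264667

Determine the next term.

443055

D1: 1162, 3938, 10068, 21568, 40934, 71142, 115648
D2: 2776, 6130, 11500, 19366, 30208, 44506
D3: 3354, 5370, 7866, 10842, 14298
D4: 2016, 2496, 2976, 3456
D5: 480, 480, 480
Fifth differences constant at 480.
3456 + 480 = 3936;  14298 + 3936 = 18234;  44506 + 18234 = 62740;  115648 + 62740 = 178388;  264667 + 178388 = 443055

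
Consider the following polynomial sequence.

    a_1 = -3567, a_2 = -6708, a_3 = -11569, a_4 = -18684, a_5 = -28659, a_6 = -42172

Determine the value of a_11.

-191577

-3141, -4861, -7115, -9975, -13513
-1720, -2254, -2860, -3538
-534, -606, -678
-72, -72
Fourth differences constant at -72.
-678 − 72 = -750;  -3538 − 750 = -4288;  -13513 − 4288 = -17801;  -42172 − 17801 = -59973
-750 − 72 = -822;  -4288 − 822 = -5110;  -17801 − 5110 = -22911;  -59973 − 22911 = -82884
-822 − 72 = -894;  -5110 − 894 = -6004;  -22911 − 6004 = -28915;  -82884 − 28915 = -111799
-894 − 72 = -966;  -6004 − 966 = -6970;  -28915 − 6970 = -35885;  -111799 − 35885 = -147684
-966 − 72 = -1038;  -6970 − 1038 = -8008;  -35885 − 8008 = -43893;  -147684 − 43893 = -191577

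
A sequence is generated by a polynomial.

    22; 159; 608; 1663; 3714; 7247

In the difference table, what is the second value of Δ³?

First differences: 137, 449, 1055, 2051, 3533
Second differences: 312, 606, 996, 1482
Third differences: 294, 390, 486
Fourth differences: 96, 96

390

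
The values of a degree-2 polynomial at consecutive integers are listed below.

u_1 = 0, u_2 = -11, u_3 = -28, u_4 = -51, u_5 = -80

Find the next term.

-115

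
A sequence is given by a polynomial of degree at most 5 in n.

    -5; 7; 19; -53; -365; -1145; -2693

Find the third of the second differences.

-240

First differences: 12, 12, -72, -312, -780, -1548
Second differences: 0, -84, -240, -468, -768
Third differences: -84, -156, -228, -300
Fourth differences: -72, -72, -72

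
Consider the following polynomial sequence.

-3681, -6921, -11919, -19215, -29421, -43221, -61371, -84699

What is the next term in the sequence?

First differences: -3240, -4998, -7296, -10206, -13800, -18150, -23328
Second differences: -1758, -2298, -2910, -3594, -4350, -5178
Third differences: -540, -612, -684, -756, -828
Fourth differences: -72, -72, -72, -72
Constant fourth difference = -72, so extend:
-828 − 72 = -900;  -5178 − 900 = -6078;  -23328 − 6078 = -29406;  -84699 − 29406 = -114105

-114105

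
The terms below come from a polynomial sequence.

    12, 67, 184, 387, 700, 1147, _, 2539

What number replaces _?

1752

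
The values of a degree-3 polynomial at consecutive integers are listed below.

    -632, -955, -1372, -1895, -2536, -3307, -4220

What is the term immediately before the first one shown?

-391

Δ: -323, -417, -523, -641, -771, -913
Δ²: -94, -106, -118, -130, -142
Δ³: -12, -12, -12, -12
The third differences are constant at -12.
Work back: -94 + 12 = -82;  -323 + 82 = -241;  -632 + 241 = -391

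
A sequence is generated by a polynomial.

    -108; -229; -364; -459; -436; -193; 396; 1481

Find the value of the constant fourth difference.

First differences: -121, -135, -95, 23, 243, 589, 1085
Second differences: -14, 40, 118, 220, 346, 496
Third differences: 54, 78, 102, 126, 150
Fourth differences: 24, 24, 24, 24

24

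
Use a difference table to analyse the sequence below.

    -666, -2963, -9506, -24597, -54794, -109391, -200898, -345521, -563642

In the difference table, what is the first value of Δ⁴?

-2256

D1: -2297, -6543, -15091, -30197, -54597, -91507, -144623, -218121
D2: -4246, -8548, -15106, -24400, -36910, -53116, -73498
D3: -4302, -6558, -9294, -12510, -16206, -20382
D4: -2256, -2736, -3216, -3696, -4176
D5: -480, -480, -480, -480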